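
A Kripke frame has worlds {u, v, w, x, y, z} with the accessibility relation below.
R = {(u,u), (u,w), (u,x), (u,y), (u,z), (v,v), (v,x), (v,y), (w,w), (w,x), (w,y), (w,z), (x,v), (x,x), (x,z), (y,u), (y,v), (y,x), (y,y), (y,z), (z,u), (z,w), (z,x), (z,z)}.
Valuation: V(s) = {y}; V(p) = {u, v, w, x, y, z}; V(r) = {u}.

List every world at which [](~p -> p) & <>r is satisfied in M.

Recall that []ψ holds at a world iff ψ holds at every accessible world, and <>ψ holds iff ψ holds at some accessible world.
Let φ = [](~p -> p) & <>r. Evaluate φ at each world:
  u (successors {u, w, x, y, z}): φ is true.
  v (successors {v, x, y}): φ is false.
  w (successors {w, x, y, z}): φ is false.
  x (successors {v, x, z}): φ is false.
  y (successors {u, v, x, y, z}): φ is true.
  z (successors {u, w, x, z}): φ is true.
For instance, at u:
  At u: [](~p -> p) is true, <>r is true, so [](~p -> p) & <>r is true.
    At u: [](~p -> p) requires ~p -> p at every successor {u, w, x, y, z}.
      At u: ~p -> p is true.
      At w: ~p -> p is true.
      At x: ~p -> p is true.
      At y: ~p -> p is true.
      At z: ~p -> p is true.
    So [](~p -> p) is true at u.
    At u: <>r requires r at some successor in {u, w, x, y, z}.
      r holds at u, so <>r is true at u.
Satisfying worlds: {u, y, z}

u, y, z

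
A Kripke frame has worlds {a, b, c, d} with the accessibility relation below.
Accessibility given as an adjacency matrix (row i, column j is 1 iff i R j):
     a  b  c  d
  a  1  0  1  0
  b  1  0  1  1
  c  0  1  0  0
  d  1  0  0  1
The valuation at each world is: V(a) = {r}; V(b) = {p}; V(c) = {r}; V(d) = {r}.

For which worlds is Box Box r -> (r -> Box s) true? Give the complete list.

Recall that Box ψ holds at a world iff ψ holds at every accessible world, and Dia ψ holds iff ψ holds at some accessible world.
Let φ = Box Box r -> (r -> Box s). Evaluate φ at each world:
  a (successors {a, c}): φ is true.
  b (successors {a, c, d}): φ is true.
  c (successors {b}): φ is false.
  d (successors {a, d}): φ is false.
For instance, at c:
  At c: Box Box r is true, r -> Box s is false, so Box Box r -> (r -> Box s) is false.
    At c: Box Box r requires Box r at every successor {b}.
      At b: Box r is true.
    So Box Box r is true at c.
    At c: r is true, Box s is false, so r -> Box s is false.
      At c: Box s requires s at every successor {b}.
        s fails at b, so Box s is false at c.
Satisfying worlds: {a, b}

a, b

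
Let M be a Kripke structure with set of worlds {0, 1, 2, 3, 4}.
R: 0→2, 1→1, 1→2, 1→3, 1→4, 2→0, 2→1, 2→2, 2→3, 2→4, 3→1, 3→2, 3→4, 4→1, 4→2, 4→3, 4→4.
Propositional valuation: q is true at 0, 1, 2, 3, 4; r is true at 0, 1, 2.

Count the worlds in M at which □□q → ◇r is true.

Recall that □ψ holds at a world iff ψ holds at every accessible world, and ◇ψ holds iff ψ holds at some accessible world.
Let φ = □□q → ◇r. Evaluate φ at each world:
  0 (successors {2}): φ is true.
  1 (successors {1, 2, 3, 4}): φ is true.
  2 (successors {0, 1, 2, 3, 4}): φ is true.
  3 (successors {1, 2, 4}): φ is true.
  4 (successors {1, 2, 3, 4}): φ is true.
For instance, at 4:
  At 4: □□q is true, ◇r is true, so □□q → ◇r is true.
    At 4: □□q requires □q at every successor {1, 2, 3, 4}.
      At 1: □q is true.
      At 2: □q is true.
      At 3: □q is true.
      At 4: □q is true.
    So □□q is true at 4.
    At 4: ◇r requires r at some successor in {1, 2, 3, 4}.
      r holds at 1, so ◇r is true at 4.
Satisfying worlds: {0, 1, 2, 3, 4}

5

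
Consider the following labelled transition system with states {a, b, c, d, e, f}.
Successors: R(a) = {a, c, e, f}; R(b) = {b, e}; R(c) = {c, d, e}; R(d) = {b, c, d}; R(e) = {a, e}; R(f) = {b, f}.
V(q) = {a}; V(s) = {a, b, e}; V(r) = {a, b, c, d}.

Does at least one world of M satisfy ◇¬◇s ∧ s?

No

Recall that ◇ψ holds at a world iff ψ holds at some accessible world.
Let φ = ◇¬◇s ∧ s. Evaluate φ at each world:
  a (successors {a, c, e, f}): φ is false.
  b (successors {b, e}): φ is false.
  c (successors {c, d, e}): φ is false.
  d (successors {b, c, d}): φ is false.
  e (successors {a, e}): φ is false.
  f (successors {b, f}): φ is false.
For instance, at c:
  At c: ◇¬◇s is false, s is false, so ◇¬◇s ∧ s is false.
    At c: ◇¬◇s requires ¬◇s at some successor in {c, d, e}.
      At c: ¬◇s is false.
      At d: ¬◇s is false.
      At e: ¬◇s is false.
    So ◇¬◇s is false at c.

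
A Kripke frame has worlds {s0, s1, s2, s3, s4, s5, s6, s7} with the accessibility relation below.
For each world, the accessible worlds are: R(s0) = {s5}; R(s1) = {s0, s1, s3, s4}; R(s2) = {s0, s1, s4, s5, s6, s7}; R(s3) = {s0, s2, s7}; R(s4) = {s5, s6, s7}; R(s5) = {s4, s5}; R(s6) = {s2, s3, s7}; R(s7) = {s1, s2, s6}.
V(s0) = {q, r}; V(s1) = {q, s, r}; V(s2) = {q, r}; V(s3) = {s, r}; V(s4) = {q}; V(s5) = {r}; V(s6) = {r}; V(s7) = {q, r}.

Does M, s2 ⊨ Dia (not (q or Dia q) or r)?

Yes

Recall that Dia ψ holds at a world iff ψ holds at some accessible world.
At s2: Dia (not (q or Dia q) or r) requires not (q or Dia q) or r at some successor in {s0, s1, s4, s5, s6, s7}.
  not (q or Dia q) or r holds at s0, so Dia (not (q or Dia q) or r) is true at s2.
    At s0: not (q or Dia q) is false, r is true, so not (q or Dia q) or r is true.
      At s0: q or Dia q is true, so not (q or Dia q) is false.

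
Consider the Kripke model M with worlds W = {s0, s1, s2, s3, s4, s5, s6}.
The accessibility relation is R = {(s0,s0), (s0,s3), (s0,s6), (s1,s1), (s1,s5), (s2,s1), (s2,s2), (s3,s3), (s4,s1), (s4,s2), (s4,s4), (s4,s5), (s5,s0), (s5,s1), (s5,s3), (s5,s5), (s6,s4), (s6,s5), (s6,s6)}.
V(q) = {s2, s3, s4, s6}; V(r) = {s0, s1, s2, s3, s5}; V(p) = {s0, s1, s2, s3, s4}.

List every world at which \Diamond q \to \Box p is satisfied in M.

s1, s2, s3

Recall that \Box ψ holds at a world iff ψ holds at every accessible world, and \Diamond ψ holds iff ψ holds at some accessible world.
Let φ = \Diamond q \to \Box p. Evaluate φ at each world:
  s0 (successors {s0, s3, s6}): φ is false.
  s1 (successors {s1, s5}): φ is true.
  s2 (successors {s1, s2}): φ is true.
  s3 (successors {s3}): φ is true.
  s4 (successors {s1, s2, s4, s5}): φ is false.
  s5 (successors {s0, s1, s3, s5}): φ is false.
  s6 (successors {s4, s5, s6}): φ is false.
For instance, at s4:
  At s4: \Diamond q is true, \Box p is false, so \Diamond q \to \Box p is false.
    At s4: \Diamond q requires q at some successor in {s1, s2, s4, s5}.
      q holds at s2, so \Diamond q is true at s4.
    At s4: \Box p requires p at every successor {s1, s2, s4, s5}.
      p fails at s5, so \Box p is false at s4.
Satisfying worlds: {s1, s2, s3}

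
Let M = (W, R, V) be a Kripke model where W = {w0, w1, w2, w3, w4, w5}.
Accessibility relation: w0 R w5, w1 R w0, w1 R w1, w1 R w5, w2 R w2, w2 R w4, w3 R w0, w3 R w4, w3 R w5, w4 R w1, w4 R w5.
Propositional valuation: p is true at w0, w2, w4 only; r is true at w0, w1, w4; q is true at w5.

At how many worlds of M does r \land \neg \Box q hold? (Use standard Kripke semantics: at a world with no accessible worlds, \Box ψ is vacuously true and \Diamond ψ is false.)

Let φ = r \land \neg \Box q. Evaluate φ at each world:
  w0 (successors {w5}): φ is false.
  w1 (successors {w0, w1, w5}): φ is true.
  w2 (successors {w2, w4}): φ is false.
  w3 (successors {w0, w4, w5}): φ is false.
  w4 (successors {w1, w5}): φ is true.
  w5 (successors ∅): φ is false.
For instance, at w3:
  At w3: r is false, \neg \Box q is true, so r \land \neg \Box q is false.
    At w3: \Box q is false, so \neg \Box q is true.
      At w3: \Box q requires q at every successor {w0, w4, w5}.
        q fails at w0, so \Box q is false at w3.
Satisfying worlds: {w1, w4}

2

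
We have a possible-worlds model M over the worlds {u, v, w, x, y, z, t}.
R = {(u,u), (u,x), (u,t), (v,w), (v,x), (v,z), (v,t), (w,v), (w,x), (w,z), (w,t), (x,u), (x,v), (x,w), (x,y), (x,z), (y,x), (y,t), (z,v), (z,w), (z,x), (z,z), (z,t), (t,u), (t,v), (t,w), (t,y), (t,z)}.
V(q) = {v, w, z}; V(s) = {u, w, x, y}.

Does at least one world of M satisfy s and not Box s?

Let φ = s and not Box s. Evaluate φ at each world:
  u (successors {u, x, t}): φ is true.
  v (successors {w, x, z, t}): φ is false.
  w (successors {v, x, z, t}): φ is true.
  x (successors {u, v, w, y, z}): φ is true.
  y (successors {x, t}): φ is true.
  z (successors {v, w, x, z, t}): φ is false.
  t (successors {u, v, w, y, z}): φ is false.
Detail at u (witness):
  At u: s is true, not Box s is true, so s and not Box s is true.
    At u: Box s is false, so not Box s is true.
      At u: Box s requires s at every successor {u, x, t}.
        s fails at t, so Box s is false at u.

Yes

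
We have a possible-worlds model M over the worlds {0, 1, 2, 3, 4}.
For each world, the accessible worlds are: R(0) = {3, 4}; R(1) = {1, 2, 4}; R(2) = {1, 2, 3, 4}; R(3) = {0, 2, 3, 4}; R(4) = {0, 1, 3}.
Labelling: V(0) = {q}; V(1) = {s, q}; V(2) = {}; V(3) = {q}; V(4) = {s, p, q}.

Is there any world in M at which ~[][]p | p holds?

Yes

Recall that []ψ holds at a world iff ψ holds at every accessible world, and <>ψ holds iff ψ holds at some accessible world.
Let φ = ~[][]p | p. Evaluate φ at each world:
  0 (successors {3, 4}): φ is true.
  1 (successors {1, 2, 4}): φ is true.
  2 (successors {1, 2, 3, 4}): φ is true.
  3 (successors {0, 2, 3, 4}): φ is true.
  4 (successors {0, 1, 3}): φ is true.
Detail at 0 (witness):
  At 0: ~[][]p is true, p is false, so ~[][]p | p is true.
    At 0: [][]p is false, so ~[][]p is true.
      At 0: [][]p requires []p at every successor {3, 4}.
        []p fails at 3, so [][]p is false at 0.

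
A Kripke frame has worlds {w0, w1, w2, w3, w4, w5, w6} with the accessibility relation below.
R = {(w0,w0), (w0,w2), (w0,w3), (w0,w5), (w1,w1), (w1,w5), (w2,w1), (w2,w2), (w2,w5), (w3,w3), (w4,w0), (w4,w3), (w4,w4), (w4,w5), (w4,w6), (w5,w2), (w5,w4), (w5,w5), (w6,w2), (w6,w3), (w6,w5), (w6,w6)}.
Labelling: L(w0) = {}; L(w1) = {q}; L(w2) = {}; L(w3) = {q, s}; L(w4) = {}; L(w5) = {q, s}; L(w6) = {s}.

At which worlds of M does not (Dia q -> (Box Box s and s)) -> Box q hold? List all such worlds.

Recall that Box ψ holds at a world iff ψ holds at every accessible world, and Dia ψ holds iff ψ holds at some accessible world.
Let φ = not (Dia q -> (Box Box s and s)) -> Box q. Evaluate φ at each world:
  w0 (successors {w0, w2, w3, w5}): φ is false.
  w1 (successors {w1, w5}): φ is true.
  w2 (successors {w1, w2, w5}): φ is false.
  w3 (successors {w3}): φ is true.
  w4 (successors {w0, w3, w4, w5, w6}): φ is false.
  w5 (successors {w2, w4, w5}): φ is false.
  w6 (successors {w2, w3, w5, w6}): φ is false.
For instance, at w4:
  At w4: not (Dia q -> (Box Box s and s)) is true, Box q is false, so not (Dia q -> (Box Box s and s)) -> Box q is false.
    At w4: Dia q -> (Box Box s and s) is false, so not (Dia q -> (Box Box s and s)) is true.
      At w4: Dia q is true, Box Box s and s is false, so Dia q -> (Box Box s and s) is false.
    At w4: Box q requires q at every successor {w0, w3, w4, w5, w6}.
      q fails at w0, so Box q is false at w4.
Satisfying worlds: {w1, w3}

w1, w3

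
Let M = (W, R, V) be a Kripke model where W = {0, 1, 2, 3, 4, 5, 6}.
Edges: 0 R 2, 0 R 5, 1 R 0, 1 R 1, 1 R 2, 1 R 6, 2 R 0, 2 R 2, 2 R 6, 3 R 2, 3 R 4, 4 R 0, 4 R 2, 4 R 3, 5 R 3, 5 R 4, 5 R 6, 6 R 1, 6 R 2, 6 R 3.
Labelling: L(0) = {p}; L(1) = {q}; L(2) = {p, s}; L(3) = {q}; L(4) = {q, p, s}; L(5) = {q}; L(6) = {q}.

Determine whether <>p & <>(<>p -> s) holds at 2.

Yes

At 2: <>p is true, <>(<>p -> s) is true, so <>p & <>(<>p -> s) is true.
  At 2: <>p requires p at some successor in {0, 2, 6}.
    p holds at 0, so <>p is true at 2.
  At 2: <>(<>p -> s) requires <>p -> s at some successor in {0, 2, 6}.
    <>p -> s holds at 2, so <>(<>p -> s) is true at 2.
      At 2: <>p is true, s is true, so <>p -> s is true.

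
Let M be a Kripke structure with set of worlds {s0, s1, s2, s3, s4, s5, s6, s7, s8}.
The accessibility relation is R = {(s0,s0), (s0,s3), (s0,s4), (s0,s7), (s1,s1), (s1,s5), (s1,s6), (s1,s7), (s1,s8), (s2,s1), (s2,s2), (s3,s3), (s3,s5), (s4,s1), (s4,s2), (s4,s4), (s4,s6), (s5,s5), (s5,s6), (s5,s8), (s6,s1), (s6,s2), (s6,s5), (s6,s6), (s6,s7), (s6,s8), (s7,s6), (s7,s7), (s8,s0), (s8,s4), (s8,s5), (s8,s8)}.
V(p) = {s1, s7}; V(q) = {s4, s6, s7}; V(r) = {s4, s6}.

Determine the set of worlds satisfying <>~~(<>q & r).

s0, s1, s4, s5, s6, s7, s8

Let φ = <>~~(<>q & r). Evaluate φ at each world:
  s0 (successors {s0, s3, s4, s7}): φ is true.
  s1 (successors {s1, s5, s6, s7, s8}): φ is true.
  s2 (successors {s1, s2}): φ is false.
  s3 (successors {s3, s5}): φ is false.
  s4 (successors {s1, s2, s4, s6}): φ is true.
  s5 (successors {s5, s6, s8}): φ is true.
  s6 (successors {s1, s2, s5, s6, s7, s8}): φ is true.
  s7 (successors {s6, s7}): φ is true.
  s8 (successors {s0, s4, s5, s8}): φ is true.
For instance, at s0:
  At s0: <>~~(<>q & r) requires ~~(<>q & r) at some successor in {s0, s3, s4, s7}.
    ~~(<>q & r) holds at s4, so <>~~(<>q & r) is true at s0.
      At s4: ~(<>q & r) is false, so ~~(<>q & r) is true.
Satisfying worlds: {s0, s1, s4, s5, s6, s7, s8}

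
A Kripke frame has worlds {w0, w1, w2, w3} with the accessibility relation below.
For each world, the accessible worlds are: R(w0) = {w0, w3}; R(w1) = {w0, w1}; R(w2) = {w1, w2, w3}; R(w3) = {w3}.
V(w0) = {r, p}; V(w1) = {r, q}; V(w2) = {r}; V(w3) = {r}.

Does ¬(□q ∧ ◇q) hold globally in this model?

Yes

Recall that □ψ holds at a world iff ψ holds at every accessible world, and ◇ψ holds iff ψ holds at some accessible world.
Let φ = ¬(□q ∧ ◇q). Evaluate φ at each world:
  w0 (successors {w0, w3}): φ is true.
  w1 (successors {w0, w1}): φ is true.
  w2 (successors {w1, w2, w3}): φ is true.
  w3 (successors {w3}): φ is true.
For instance, at w1:
  At w1: □q ∧ ◇q is false, so ¬(□q ∧ ◇q) is true.
    At w1: □q is false, ◇q is true, so □q ∧ ◇q is false.
      At w1: □q requires q at every successor {w0, w1}.
        q fails at w0, so □q is false at w1.
      At w1: ◇q requires q at some successor in {w0, w1}.
        q holds at w1, so ◇q is true at w1.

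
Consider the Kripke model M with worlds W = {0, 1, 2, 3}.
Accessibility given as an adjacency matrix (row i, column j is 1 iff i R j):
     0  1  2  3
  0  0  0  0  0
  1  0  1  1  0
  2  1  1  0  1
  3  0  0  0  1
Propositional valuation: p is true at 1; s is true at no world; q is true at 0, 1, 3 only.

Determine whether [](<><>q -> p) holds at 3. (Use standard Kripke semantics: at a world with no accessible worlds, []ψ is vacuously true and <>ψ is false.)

No

Recall that []ψ holds at a world iff ψ holds at every accessible world, and <>ψ holds iff ψ holds at some accessible world.
At 3: [](<><>q -> p) requires <><>q -> p at every successor {3}.
  <><>q -> p fails at 3, so [](<><>q -> p) is false at 3.
    At 3: <><>q is true, p is false, so <><>q -> p is false.
      At 3: <><>q requires <>q at some successor in {3}.
        <>q holds at 3, so <><>q is true at 3.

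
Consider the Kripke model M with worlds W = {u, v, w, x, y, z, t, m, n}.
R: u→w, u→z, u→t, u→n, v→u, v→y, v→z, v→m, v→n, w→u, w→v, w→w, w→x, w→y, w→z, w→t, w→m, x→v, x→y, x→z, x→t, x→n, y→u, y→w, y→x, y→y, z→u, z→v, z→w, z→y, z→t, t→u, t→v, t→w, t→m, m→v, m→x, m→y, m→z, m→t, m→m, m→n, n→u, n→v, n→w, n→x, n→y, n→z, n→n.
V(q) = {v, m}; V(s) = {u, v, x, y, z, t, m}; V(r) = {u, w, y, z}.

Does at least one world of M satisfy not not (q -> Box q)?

Yes

Let φ = not not (q -> Box q). Evaluate φ at each world:
  u (successors {w, z, t, n}): φ is true.
  v (successors {u, y, z, m, n}): φ is false.
  w (successors {u, v, w, x, y, z, t, m}): φ is true.
  x (successors {v, y, z, t, n}): φ is true.
  y (successors {u, w, x, y}): φ is true.
  z (successors {u, v, w, y, t}): φ is true.
  t (successors {u, v, w, m}): φ is true.
  m (successors {v, x, y, z, t, m, n}): φ is false.
  n (successors {u, v, w, x, y, z, n}): φ is true.
Detail at u (witness):
  At u: not (q -> Box q) is false, so not not (q -> Box q) is true.
    At u: q -> Box q is true, so not (q -> Box q) is false.
      At u: q is false, Box q is false, so q -> Box q is true.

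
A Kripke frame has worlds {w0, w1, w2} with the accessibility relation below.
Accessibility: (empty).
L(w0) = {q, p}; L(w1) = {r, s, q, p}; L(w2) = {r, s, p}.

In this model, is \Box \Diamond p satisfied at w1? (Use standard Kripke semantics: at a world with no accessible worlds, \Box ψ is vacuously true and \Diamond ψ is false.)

At w1: no accessible worlds, so \Box \Diamond p holds vacuously.

Yes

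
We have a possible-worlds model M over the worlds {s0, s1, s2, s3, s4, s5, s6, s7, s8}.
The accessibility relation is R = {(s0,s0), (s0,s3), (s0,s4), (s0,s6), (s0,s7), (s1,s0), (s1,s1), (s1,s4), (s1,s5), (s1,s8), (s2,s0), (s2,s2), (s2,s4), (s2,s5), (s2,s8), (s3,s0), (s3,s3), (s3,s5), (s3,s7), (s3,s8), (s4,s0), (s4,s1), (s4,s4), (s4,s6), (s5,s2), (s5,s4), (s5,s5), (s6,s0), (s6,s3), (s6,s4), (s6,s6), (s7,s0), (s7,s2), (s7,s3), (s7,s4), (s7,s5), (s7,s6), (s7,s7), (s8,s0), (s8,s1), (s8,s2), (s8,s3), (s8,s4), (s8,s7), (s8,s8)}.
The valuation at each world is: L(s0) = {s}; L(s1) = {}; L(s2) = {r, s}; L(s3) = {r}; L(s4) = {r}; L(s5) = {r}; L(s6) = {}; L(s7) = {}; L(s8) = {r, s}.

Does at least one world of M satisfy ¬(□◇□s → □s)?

Let φ = ¬(□◇□s → □s). Evaluate φ at each world:
  s0 (successors {s0, s3, s4, s6, s7}): φ is false.
  s1 (successors {s0, s1, s4, s5, s8}): φ is false.
  s2 (successors {s0, s2, s4, s5, s8}): φ is false.
  s3 (successors {s0, s3, s5, s7, s8}): φ is false.
  s4 (successors {s0, s1, s4, s6}): φ is false.
  s5 (successors {s2, s4, s5}): φ is false.
  s6 (successors {s0, s3, s4, s6}): φ is false.
  s7 (successors {s0, s2, s3, s4, s5, s6, s7}): φ is false.
  s8 (successors {s0, s1, s2, s3, s4, s7, s8}): φ is false.
For instance, at s6:
  At s6: □◇□s → □s is true, so ¬(□◇□s → □s) is false.
    At s6: □◇□s is false, □s is false, so □◇□s → □s is true.
      At s6: □◇□s requires ◇□s at every successor {s0, s3, s4, s6}.
        ◇□s fails at s0, so □◇□s is false at s6.
      At s6: □s requires s at every successor {s0, s3, s4, s6}.
        s fails at s3, so □s is false at s6.

No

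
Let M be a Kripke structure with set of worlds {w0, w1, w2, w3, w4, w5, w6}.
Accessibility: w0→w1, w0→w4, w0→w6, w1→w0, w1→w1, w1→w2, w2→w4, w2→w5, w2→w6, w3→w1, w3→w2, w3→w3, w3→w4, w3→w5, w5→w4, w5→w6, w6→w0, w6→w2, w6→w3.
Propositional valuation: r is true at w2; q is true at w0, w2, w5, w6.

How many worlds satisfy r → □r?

Let φ = r → □r. Evaluate φ at each world:
  w0 (successors {w1, w4, w6}): φ is true.
  w1 (successors {w0, w1, w2}): φ is true.
  w2 (successors {w4, w5, w6}): φ is false.
  w3 (successors {w1, w2, w3, w4, w5}): φ is true.
  w4 (successors ∅): φ is true.
  w5 (successors {w4, w6}): φ is true.
  w6 (successors {w0, w2, w3}): φ is true.
For instance, at w2:
  At w2: r is true, □r is false, so r → □r is false.
    At w2: □r requires r at every successor {w4, w5, w6}.
      r fails at w4, so □r is false at w2.
Satisfying worlds: {w0, w1, w3, w4, w5, w6}

6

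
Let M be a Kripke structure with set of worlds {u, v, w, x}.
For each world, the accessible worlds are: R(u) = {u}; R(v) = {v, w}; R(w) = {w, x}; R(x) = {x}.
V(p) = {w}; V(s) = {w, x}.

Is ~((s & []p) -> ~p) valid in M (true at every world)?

No

Let φ = ~((s & []p) -> ~p). Evaluate φ at each world:
  u (successors {u}): φ is false.
  v (successors {v, w}): φ is false.
  w (successors {w, x}): φ is false.
  x (successors {x}): φ is false.
Detail at u (counterexample):
  At u: (s & []p) -> ~p is true, so ~((s & []p) -> ~p) is false.
    At u: s & []p is false, ~p is true, so (s & []p) -> ~p is true.
      At u: s is false, []p is false, so s & []p is false.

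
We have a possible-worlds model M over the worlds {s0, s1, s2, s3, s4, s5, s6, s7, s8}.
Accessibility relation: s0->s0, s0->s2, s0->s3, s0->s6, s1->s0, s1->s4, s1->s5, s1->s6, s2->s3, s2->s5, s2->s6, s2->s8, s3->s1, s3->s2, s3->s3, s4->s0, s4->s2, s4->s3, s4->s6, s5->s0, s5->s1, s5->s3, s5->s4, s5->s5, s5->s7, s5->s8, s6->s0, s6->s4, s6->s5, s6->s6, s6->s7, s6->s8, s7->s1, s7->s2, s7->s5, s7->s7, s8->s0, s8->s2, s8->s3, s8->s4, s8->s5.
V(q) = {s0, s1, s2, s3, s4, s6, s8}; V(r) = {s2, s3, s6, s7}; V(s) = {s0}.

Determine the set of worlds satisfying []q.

Recall that []ψ holds at a world iff ψ holds at every accessible world, and <>ψ holds iff ψ holds at some accessible world.
Let φ = []q. Evaluate φ at each world:
  s0 (successors {s0, s2, s3, s6}): φ is true.
  s1 (successors {s0, s4, s5, s6}): φ is false.
  s2 (successors {s3, s5, s6, s8}): φ is false.
  s3 (successors {s1, s2, s3}): φ is true.
  s4 (successors {s0, s2, s3, s6}): φ is true.
  s5 (successors {s0, s1, s3, s4, s5, s7, s8}): φ is false.
  s6 (successors {s0, s4, s5, s6, s7, s8}): φ is false.
  s7 (successors {s1, s2, s5, s7}): φ is false.
  s8 (successors {s0, s2, s3, s4, s5}): φ is false.
For instance, at s3:
  At s3: []q requires q at every successor {s1, s2, s3}.
    At s1: q is true.
    At s2: q is true.
    At s3: q is true.
  So []q is true at s3.
Satisfying worlds: {s0, s3, s4}

s0, s3, s4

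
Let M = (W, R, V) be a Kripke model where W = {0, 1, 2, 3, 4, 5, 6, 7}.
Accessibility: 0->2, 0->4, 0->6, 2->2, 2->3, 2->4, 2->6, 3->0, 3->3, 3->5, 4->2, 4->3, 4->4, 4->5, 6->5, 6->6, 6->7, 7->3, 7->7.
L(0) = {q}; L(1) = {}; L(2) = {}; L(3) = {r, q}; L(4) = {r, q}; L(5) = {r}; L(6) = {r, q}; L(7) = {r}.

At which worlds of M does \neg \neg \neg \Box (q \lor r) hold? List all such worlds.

0, 2, 4

Let φ = \neg \neg \neg \Box (q \lor r). Evaluate φ at each world:
  0 (successors {2, 4, 6}): φ is true.
  1 (successors ∅): φ is false.
  2 (successors {2, 3, 4, 6}): φ is true.
  3 (successors {0, 3, 5}): φ is false.
  4 (successors {2, 3, 4, 5}): φ is true.
  5 (successors ∅): φ is false.
  6 (successors {5, 6, 7}): φ is false.
  7 (successors {3, 7}): φ is false.
For instance, at 4:
  At 4: \neg \neg \Box (q \lor r) is false, so \neg \neg \neg \Box (q \lor r) is true.
    At 4: \neg \Box (q \lor r) is true, so \neg \neg \Box (q \lor r) is false.
      At 4: \Box (q \lor r) is false, so \neg \Box (q \lor r) is true.
Satisfying worlds: {0, 2, 4}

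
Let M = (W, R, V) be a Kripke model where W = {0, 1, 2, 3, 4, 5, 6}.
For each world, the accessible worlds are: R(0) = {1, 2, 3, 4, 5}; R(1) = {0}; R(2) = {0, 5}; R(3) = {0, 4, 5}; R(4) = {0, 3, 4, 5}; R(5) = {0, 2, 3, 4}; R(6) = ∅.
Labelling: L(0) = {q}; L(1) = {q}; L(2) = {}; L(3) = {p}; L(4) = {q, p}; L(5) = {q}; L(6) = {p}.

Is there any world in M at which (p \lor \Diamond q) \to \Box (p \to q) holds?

Let φ = (p \lor \Diamond q) \to \Box (p \to q). Evaluate φ at each world:
  0 (successors {1, 2, 3, 4, 5}): φ is false.
  1 (successors {0}): φ is true.
  2 (successors {0, 5}): φ is true.
  3 (successors {0, 4, 5}): φ is true.
  4 (successors {0, 3, 4, 5}): φ is false.
  5 (successors {0, 2, 3, 4}): φ is false.
  6 (successors ∅): φ is true.
Detail at 1 (witness):
  At 1: p \lor \Diamond q is true, \Box (p \to q) is true, so (p \lor \Diamond q) \to \Box (p \to q) is true.
    At 1: p is false, \Diamond q is true, so p \lor \Diamond q is true.
      At 1: \Diamond q requires q at some successor in {0}.
        q holds at 0, so \Diamond q is true at 1.
    At 1: \Box (p \to q) requires p \to q at every successor {0}.
      At 0: p \to q is true.
    So \Box (p \to q) is true at 1.

Yes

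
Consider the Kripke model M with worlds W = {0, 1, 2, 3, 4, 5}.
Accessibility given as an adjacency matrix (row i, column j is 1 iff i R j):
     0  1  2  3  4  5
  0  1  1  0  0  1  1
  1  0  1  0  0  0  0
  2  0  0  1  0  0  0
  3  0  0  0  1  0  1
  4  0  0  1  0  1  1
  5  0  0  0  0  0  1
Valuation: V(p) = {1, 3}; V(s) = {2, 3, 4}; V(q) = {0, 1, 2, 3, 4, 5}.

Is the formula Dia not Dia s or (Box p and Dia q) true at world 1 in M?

Yes

At 1: Dia not Dia s is true, Box p and Dia q is true, so Dia not Dia s or (Box p and Dia q) is true.
  At 1: Dia not Dia s requires not Dia s at some successor in {1}.
    not Dia s holds at 1, so Dia not Dia s is true at 1.
      At 1: Dia s is false, so not Dia s is true.
  At 1: Box p is true, Dia q is true, so Box p and Dia q is true.
    At 1: Box p requires p at every successor {1}.
      At 1: p is true.
    So Box p is true at 1.
    At 1: Dia q requires q at some successor in {1}.
      q holds at 1, so Dia q is true at 1.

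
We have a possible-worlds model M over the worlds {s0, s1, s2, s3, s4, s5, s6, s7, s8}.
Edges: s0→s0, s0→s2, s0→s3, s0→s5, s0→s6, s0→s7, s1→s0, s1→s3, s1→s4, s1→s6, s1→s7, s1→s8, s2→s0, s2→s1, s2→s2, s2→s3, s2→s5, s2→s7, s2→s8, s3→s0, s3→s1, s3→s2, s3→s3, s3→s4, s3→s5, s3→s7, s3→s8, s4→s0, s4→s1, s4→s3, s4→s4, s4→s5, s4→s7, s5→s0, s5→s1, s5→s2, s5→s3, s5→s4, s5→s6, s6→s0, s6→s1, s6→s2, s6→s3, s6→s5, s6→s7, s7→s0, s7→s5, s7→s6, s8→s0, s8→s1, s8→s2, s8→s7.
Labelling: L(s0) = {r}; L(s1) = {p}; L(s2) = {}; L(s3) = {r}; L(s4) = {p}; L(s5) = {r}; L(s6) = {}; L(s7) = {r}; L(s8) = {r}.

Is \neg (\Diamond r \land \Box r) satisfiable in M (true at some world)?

Yes

Let φ = \neg (\Diamond r \land \Box r). Evaluate φ at each world:
  s0 (successors {s0, s2, s3, s5, s6, s7}): φ is true.
  s1 (successors {s0, s3, s4, s6, s7, s8}): φ is true.
  s2 (successors {s0, s1, s2, s3, s5, s7, s8}): φ is true.
  s3 (successors {s0, s1, s2, s3, s4, s5, s7, s8}): φ is true.
  s4 (successors {s0, s1, s3, s4, s5, s7}): φ is true.
  s5 (successors {s0, s1, s2, s3, s4, s6}): φ is true.
  s6 (successors {s0, s1, s2, s3, s5, s7}): φ is true.
  s7 (successors {s0, s5, s6}): φ is true.
  s8 (successors {s0, s1, s2, s7}): φ is true.
Detail at s0 (witness):
  At s0: \Diamond r \land \Box r is false, so \neg (\Diamond r \land \Box r) is true.
    At s0: \Diamond r is true, \Box r is false, so \Diamond r \land \Box r is false.
      At s0: \Diamond r requires r at some successor in {s0, s2, s3, s5, s6, s7}.
        r holds at s0, so \Diamond r is true at s0.
      At s0: \Box r requires r at every successor {s0, s2, s3, s5, s6, s7}.
        r fails at s2, so \Box r is false at s0.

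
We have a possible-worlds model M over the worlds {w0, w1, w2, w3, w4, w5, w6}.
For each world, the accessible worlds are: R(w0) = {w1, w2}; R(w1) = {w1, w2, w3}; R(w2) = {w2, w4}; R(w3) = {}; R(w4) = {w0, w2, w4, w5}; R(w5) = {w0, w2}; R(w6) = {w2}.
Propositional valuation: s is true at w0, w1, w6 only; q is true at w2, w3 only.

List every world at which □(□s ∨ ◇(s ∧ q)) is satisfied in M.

w3

Let φ = □(□s ∨ ◇(s ∧ q)). Evaluate φ at each world:
  w0 (successors {w1, w2}): φ is false.
  w1 (successors {w1, w2, w3}): φ is false.
  w2 (successors {w2, w4}): φ is false.
  w3 (successors ∅): φ is true.
  w4 (successors {w0, w2, w4, w5}): φ is false.
  w5 (successors {w0, w2}): φ is false.
  w6 (successors {w2}): φ is false.
For instance, at w1:
  At w1: □(□s ∨ ◇(s ∧ q)) requires □s ∨ ◇(s ∧ q) at every successor {w1, w2, w3}.
    □s ∨ ◇(s ∧ q) fails at w1, so □(□s ∨ ◇(s ∧ q)) is false at w1.
      At w1: □s is false, ◇(s ∧ q) is false, so □s ∨ ◇(s ∧ q) is false.
Satisfying worlds: {w3}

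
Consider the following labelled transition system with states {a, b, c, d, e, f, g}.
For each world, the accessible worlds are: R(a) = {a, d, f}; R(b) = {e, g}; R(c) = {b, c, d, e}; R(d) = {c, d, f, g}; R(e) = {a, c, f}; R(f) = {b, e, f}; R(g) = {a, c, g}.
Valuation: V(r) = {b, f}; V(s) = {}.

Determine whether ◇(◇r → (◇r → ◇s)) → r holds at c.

No

At c: ◇(◇r → (◇r → ◇s)) is true, r is false, so ◇(◇r → (◇r → ◇s)) → r is false.
  At c: ◇(◇r → (◇r → ◇s)) requires ◇r → (◇r → ◇s) at some successor in {b, c, d, e}.
    ◇r → (◇r → ◇s) holds at b, so ◇(◇r → (◇r → ◇s)) is true at c.
      At b: ◇r is false, ◇r → ◇s is true, so ◇r → (◇r → ◇s) is true.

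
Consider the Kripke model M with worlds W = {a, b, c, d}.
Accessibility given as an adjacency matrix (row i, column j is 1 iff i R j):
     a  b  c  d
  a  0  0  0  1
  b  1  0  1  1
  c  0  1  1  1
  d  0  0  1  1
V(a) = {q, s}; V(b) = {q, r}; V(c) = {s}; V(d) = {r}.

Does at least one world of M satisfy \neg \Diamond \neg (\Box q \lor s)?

Recall that \Box ψ holds at a world iff ψ holds at every accessible world, and \Diamond ψ holds iff ψ holds at some accessible world.
Let φ = \neg \Diamond \neg (\Box q \lor s). Evaluate φ at each world:
  a (successors {d}): φ is false.
  b (successors {a, c, d}): φ is false.
  c (successors {b, c, d}): φ is false.
  d (successors {c, d}): φ is false.
For instance, at a:
  At a: \Diamond \neg (\Box q \lor s) is true, so \neg \Diamond \neg (\Box q \lor s) is false.
    At a: \Diamond \neg (\Box q \lor s) requires \neg (\Box q \lor s) at some successor in {d}.
      \neg (\Box q \lor s) holds at d, so \Diamond \neg (\Box q \lor s) is true at a.

No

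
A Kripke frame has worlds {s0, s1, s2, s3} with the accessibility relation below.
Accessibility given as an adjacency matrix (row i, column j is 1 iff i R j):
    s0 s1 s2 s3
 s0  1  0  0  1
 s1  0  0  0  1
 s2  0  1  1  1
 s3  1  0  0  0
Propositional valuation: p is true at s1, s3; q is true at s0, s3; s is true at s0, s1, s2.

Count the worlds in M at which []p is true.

1

Let φ = []p. Evaluate φ at each world:
  s0 (successors {s0, s3}): φ is false.
  s1 (successors {s3}): φ is true.
  s2 (successors {s1, s2, s3}): φ is false.
  s3 (successors {s0}): φ is false.
For instance, at s3:
  At s3: []p requires p at every successor {s0}.
    p fails at s0, so []p is false at s3.
Satisfying worlds: {s1}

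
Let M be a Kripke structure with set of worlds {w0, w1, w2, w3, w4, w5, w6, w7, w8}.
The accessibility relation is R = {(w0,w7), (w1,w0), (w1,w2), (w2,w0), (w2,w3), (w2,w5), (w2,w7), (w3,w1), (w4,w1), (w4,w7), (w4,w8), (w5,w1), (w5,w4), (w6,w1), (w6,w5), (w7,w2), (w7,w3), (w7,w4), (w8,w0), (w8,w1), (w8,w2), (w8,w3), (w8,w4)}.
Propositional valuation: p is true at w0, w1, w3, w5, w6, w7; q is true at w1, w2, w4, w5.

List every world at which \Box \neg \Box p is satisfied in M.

w0, w3, w4, w5, w6

Let φ = \Box \neg \Box p. Evaluate φ at each world:
  w0 (successors {w7}): φ is true.
  w1 (successors {w0, w2}): φ is false.
  w2 (successors {w0, w3, w5, w7}): φ is false.
  w3 (successors {w1}): φ is true.
  w4 (successors {w1, w7, w8}): φ is true.
  w5 (successors {w1, w4}): φ is true.
  w6 (successors {w1, w5}): φ is true.
  w7 (successors {w2, w3, w4}): φ is false.
  w8 (successors {w0, w1, w2, w3, w4}): φ is false.
For instance, at w7:
  At w7: \Box \neg \Box p requires \neg \Box p at every successor {w2, w3, w4}.
    \neg \Box p fails at w2, so \Box \neg \Box p is false at w7.
      At w2: \Box p is true, so \neg \Box p is false.
Satisfying worlds: {w0, w3, w4, w5, w6}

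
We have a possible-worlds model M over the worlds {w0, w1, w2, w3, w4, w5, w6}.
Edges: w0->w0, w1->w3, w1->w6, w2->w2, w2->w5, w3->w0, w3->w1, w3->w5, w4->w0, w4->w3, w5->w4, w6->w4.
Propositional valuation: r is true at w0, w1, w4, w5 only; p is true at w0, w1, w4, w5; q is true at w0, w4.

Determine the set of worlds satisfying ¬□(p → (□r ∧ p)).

w3, w5, w6

Let φ = ¬□(p → (□r ∧ p)). Evaluate φ at each world:
  w0 (successors {w0}): φ is false.
  w1 (successors {w3, w6}): φ is false.
  w2 (successors {w2, w5}): φ is false.
  w3 (successors {w0, w1, w5}): φ is true.
  w4 (successors {w0, w3}): φ is false.
  w5 (successors {w4}): φ is true.
  w6 (successors {w4}): φ is true.
For instance, at w0:
  At w0: □(p → (□r ∧ p)) is true, so ¬□(p → (□r ∧ p)) is false.
    At w0: □(p → (□r ∧ p)) requires p → (□r ∧ p) at every successor {w0}.
      At w0: p → (□r ∧ p) is true.
    So □(p → (□r ∧ p)) is true at w0.
Satisfying worlds: {w3, w5, w6}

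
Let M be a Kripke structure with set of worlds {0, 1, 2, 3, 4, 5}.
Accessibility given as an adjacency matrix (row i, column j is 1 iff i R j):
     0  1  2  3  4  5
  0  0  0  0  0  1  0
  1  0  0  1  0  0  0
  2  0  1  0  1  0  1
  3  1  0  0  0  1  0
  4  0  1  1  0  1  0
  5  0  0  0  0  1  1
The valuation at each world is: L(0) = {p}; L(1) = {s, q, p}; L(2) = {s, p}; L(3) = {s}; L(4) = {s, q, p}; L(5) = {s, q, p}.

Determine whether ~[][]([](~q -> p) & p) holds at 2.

At 2: [][]([](~q -> p) & p) is false, so ~[][]([](~q -> p) & p) is true.
  At 2: [][]([](~q -> p) & p) requires []([](~q -> p) & p) at every successor {1, 3, 5}.
    []([](~q -> p) & p) fails at 1, so [][]([](~q -> p) & p) is false at 2.
      At 1: []([](~q -> p) & p) requires [](~q -> p) & p at every successor {2}.
        [](~q -> p) & p fails at 2, so []([](~q -> p) & p) is false at 1.

Yes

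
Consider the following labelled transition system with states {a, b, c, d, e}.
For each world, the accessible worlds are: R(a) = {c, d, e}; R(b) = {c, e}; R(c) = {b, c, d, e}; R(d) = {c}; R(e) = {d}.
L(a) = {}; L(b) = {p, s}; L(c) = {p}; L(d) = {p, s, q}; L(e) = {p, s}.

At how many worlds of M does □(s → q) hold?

Let φ = □(s → q). Evaluate φ at each world:
  a (successors {c, d, e}): φ is false.
  b (successors {c, e}): φ is false.
  c (successors {b, c, d, e}): φ is false.
  d (successors {c}): φ is true.
  e (successors {d}): φ is true.
For instance, at a:
  At a: □(s → q) requires s → q at every successor {c, d, e}.
    s → q fails at e, so □(s → q) is false at a.
Satisfying worlds: {d, e}

2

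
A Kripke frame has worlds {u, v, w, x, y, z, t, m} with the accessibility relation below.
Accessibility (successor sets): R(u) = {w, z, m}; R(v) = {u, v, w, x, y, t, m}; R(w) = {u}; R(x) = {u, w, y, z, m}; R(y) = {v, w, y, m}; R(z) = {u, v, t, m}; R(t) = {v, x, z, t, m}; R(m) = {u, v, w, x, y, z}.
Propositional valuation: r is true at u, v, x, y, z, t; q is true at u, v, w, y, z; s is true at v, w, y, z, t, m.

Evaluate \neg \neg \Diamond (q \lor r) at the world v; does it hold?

At v: \neg \Diamond (q \lor r) is false, so \neg \neg \Diamond (q \lor r) is true.
  At v: \Diamond (q \lor r) is true, so \neg \Diamond (q \lor r) is false.
    At v: \Diamond (q \lor r) requires q \lor r at some successor in {u, v, w, x, y, t, m}.
      q \lor r holds at u, so \Diamond (q \lor r) is true at v.

Yes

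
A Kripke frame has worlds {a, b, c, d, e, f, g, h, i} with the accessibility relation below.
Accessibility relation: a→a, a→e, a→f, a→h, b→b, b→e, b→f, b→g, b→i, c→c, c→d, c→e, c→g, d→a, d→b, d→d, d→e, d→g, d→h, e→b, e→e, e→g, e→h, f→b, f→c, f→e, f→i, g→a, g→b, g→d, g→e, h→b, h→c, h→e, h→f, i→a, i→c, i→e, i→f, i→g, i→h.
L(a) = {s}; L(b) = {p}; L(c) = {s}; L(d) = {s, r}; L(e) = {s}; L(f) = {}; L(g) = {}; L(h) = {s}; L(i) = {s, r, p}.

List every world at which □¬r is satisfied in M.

Let φ = □¬r. Evaluate φ at each world:
  a (successors {a, e, f, h}): φ is true.
  b (successors {b, e, f, g, i}): φ is false.
  c (successors {c, d, e, g}): φ is false.
  d (successors {a, b, d, e, g, h}): φ is false.
  e (successors {b, e, g, h}): φ is true.
  f (successors {b, c, e, i}): φ is false.
  g (successors {a, b, d, e}): φ is false.
  h (successors {b, c, e, f}): φ is true.
  i (successors {a, c, e, f, g, h}): φ is true.
For instance, at h:
  At h: □¬r requires ¬r at every successor {b, c, e, f}.
    At b: ¬r is true.
    At c: ¬r is true.
    At e: ¬r is true.
    At f: ¬r is true.
  So □¬r is true at h.
Satisfying worlds: {a, e, h, i}

a, e, h, i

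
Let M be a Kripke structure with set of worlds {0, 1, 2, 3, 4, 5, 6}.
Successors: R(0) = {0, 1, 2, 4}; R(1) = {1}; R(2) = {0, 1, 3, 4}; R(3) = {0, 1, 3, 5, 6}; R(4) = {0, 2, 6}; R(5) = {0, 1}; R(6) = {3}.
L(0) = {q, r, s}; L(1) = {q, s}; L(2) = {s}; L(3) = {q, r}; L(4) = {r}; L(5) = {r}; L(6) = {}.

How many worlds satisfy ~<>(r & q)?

1

Let φ = ~<>(r & q). Evaluate φ at each world:
  0 (successors {0, 1, 2, 4}): φ is false.
  1 (successors {1}): φ is true.
  2 (successors {0, 1, 3, 4}): φ is false.
  3 (successors {0, 1, 3, 5, 6}): φ is false.
  4 (successors {0, 2, 6}): φ is false.
  5 (successors {0, 1}): φ is false.
  6 (successors {3}): φ is false.
For instance, at 0:
  At 0: <>(r & q) is true, so ~<>(r & q) is false.
    At 0: <>(r & q) requires r & q at some successor in {0, 1, 2, 4}.
      r & q holds at 0, so <>(r & q) is true at 0.
Satisfying worlds: {1}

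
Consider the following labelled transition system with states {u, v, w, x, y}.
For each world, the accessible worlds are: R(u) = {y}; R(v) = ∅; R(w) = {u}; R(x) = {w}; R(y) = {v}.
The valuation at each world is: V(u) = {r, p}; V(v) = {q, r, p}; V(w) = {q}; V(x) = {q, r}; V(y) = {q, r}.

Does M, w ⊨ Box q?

No

At w: Box q requires q at every successor {u}.
  q fails at u, so Box q is false at w.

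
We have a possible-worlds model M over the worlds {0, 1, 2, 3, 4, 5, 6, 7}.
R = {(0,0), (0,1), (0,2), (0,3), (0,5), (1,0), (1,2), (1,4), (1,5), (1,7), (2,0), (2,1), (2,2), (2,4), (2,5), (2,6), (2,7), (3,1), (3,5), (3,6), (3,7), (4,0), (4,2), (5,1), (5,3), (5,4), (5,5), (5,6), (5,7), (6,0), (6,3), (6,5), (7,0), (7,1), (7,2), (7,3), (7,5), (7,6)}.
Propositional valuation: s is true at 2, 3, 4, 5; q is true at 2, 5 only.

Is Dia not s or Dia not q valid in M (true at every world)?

Yes

Let φ = Dia not s or Dia not q. Evaluate φ at each world:
  0 (successors {0, 1, 2, 3, 5}): φ is true.
  1 (successors {0, 2, 4, 5, 7}): φ is true.
  2 (successors {0, 1, 2, 4, 5, 6, 7}): φ is true.
  3 (successors {1, 5, 6, 7}): φ is true.
  4 (successors {0, 2}): φ is true.
  5 (successors {1, 3, 4, 5, 6, 7}): φ is true.
  6 (successors {0, 3, 5}): φ is true.
  7 (successors {0, 1, 2, 3, 5, 6}): φ is true.
For instance, at 5:
  At 5: Dia not s is true, Dia not q is true, so Dia not s or Dia not q is true.
    At 5: Dia not s requires not s at some successor in {1, 3, 4, 5, 6, 7}.
      not s holds at 1, so Dia not s is true at 5.
    At 5: Dia not q requires not q at some successor in {1, 3, 4, 5, 6, 7}.
      not q holds at 1, so Dia not q is true at 5.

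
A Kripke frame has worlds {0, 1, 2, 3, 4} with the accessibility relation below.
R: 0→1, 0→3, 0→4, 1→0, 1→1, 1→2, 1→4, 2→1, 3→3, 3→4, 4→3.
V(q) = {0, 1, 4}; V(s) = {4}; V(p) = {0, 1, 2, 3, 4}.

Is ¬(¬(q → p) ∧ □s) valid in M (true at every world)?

Yes

Let φ = ¬(¬(q → p) ∧ □s). Evaluate φ at each world:
  0 (successors {1, 3, 4}): φ is true.
  1 (successors {0, 1, 2, 4}): φ is true.
  2 (successors {1}): φ is true.
  3 (successors {3, 4}): φ is true.
  4 (successors {3}): φ is true.
For instance, at 4:
  At 4: ¬(q → p) ∧ □s is false, so ¬(¬(q → p) ∧ □s) is true.
    At 4: ¬(q → p) is false, □s is false, so ¬(q → p) ∧ □s is false.
      At 4: □s requires s at every successor {3}.
        s fails at 3, so □s is false at 4.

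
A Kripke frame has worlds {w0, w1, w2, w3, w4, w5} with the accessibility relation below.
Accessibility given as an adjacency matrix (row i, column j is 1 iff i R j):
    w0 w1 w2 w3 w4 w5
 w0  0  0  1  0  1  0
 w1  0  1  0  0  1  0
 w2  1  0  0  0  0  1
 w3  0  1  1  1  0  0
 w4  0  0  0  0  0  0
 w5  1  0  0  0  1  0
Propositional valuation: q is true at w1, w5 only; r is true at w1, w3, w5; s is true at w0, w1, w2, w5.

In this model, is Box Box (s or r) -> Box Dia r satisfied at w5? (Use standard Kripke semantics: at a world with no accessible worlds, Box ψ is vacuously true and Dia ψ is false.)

Yes

At w5: Box Box (s or r) is false, Box Dia r is false, so Box Box (s or r) -> Box Dia r is true.
  At w5: Box Box (s or r) requires Box (s or r) at every successor {w0, w4}.
    Box (s or r) fails at w0, so Box Box (s or r) is false at w5.
      At w0: Box (s or r) requires s or r at every successor {w2, w4}.
        s or r fails at w4, so Box (s or r) is false at w0.
  At w5: Box Dia r requires Dia r at every successor {w0, w4}.
    Dia r fails at w0, so Box Dia r is false at w5.
      At w0: Dia r requires r at some successor in {w2, w4}.
        At w2: r is false.
        At w4: r is false.
      So Dia r is false at w0.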